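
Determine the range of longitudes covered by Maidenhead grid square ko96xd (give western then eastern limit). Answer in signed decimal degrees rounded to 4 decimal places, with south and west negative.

Field K=10, O=14: +10·20° lon, +14·10° lat → SW at lon 20°, lat 50°.
Square 9, 6: +9·2° lon, +6·1° lat → SW at lon 38°, lat 56°.
Subsquare x=23, d=3: +23·0.0833333° lon, +3·0.0416667° lat → SW at lon 39.9167°, lat 56.125°.
Cell spans 0.0833333° lon × 0.0416667° lat.
west 39.9167, east 40.0000.

39.9167, 40.0000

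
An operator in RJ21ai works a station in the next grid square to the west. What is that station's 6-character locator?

Longitude subsquare a = 0; −1 → -1, wraps to 23 = x, carry into square.
Longitude square 2; −1 → 1.
The latitude characters are unchanged.

RJ11xi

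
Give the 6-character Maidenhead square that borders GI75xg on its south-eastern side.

Longitude subsquare x = 23; +1 → 24, wraps to 0 = a, carry into square.
Longitude square 7; +1 → 8.
Latitude subsquare g = 6; −1 → 5 = f.

GI85af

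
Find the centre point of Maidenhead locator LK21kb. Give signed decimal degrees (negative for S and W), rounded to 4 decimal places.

11.0625, 44.8750

Field L=11, K=10: +11·20° lon, +10·10° lat → SW at lon 40°, lat 10°.
Square 2, 1: +2·2° lon, +1·1° lat → SW at lon 44°, lat 11°.
Subsquare k=10, b=1: +10·0.0833333° lon, +1·0.0416667° lat → SW at lon 44.8333°, lat 11.0417°.
Cell spans 0.0833333° lon × 0.0416667° lat. Centre is SW corner plus half of each.
latitude 11.0625, longitude 44.8750.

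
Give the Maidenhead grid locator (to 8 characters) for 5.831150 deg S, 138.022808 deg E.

PI94ae20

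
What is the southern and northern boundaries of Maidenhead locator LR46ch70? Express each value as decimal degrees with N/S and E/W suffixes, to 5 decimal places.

86.29167° N, 86.29583° N

Field L=11, R=17: +11·20° lon, +17·10° lat → SW at lon 40°, lat 80°.
Square 4, 6: +4·2° lon, +6·1° lat → SW at lon 48°, lat 86°.
Subsquare c=2, h=7: +2·0.0833333° lon, +7·0.0416667° lat → SW at lon 48.1667°, lat 86.2917°.
Extended square 7, 0: +7·0.00833333° lon, +0·0.00416667° lat → SW at lon 48.225°, lat 86.2917°.
Cell spans 0.00833333° lon × 0.00416667° lat.
south 86.29167° N, north 86.29583° N.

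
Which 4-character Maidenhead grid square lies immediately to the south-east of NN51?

NN60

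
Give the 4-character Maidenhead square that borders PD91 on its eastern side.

QD01

Longitude square 9; +1 → 10, wraps to 0, carry into field.
Longitude field P = 15; +1 → 16 = Q.
The latitude characters are unchanged.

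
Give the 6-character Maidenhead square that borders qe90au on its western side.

QE80xu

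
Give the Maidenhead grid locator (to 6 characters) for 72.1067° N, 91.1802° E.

NQ52oc

Shift to the Maidenhead origin (180°W, 90°S): lon 271.1802, lat 162.1067.
Field: lon ⌊271.1802/20⌋ = 13 → N; lat ⌊162.1067/10⌋ = 16 → Q.
Square: lon ⌊11.1802/2⌋ = 5; lat ⌊2.1067/1⌋ = 2.
Subsquare: lon ⌊1.1802/0.0833333⌋ = 14 → o; lat ⌊0.1067/0.0416667⌋ = 2 → c.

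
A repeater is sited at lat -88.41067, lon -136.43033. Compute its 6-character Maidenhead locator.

Offset from 180°W / 90°S: lon 43.5697°, lat 1.5893°.
Field (20°×10°, letters A–R): lon ⌊43.5697/20⌋ = 2 → C; lat ⌊1.5893/10⌋ = 0 → A.
Square (2°×1°, digits 0–9): lon ⌊3.5697/2⌋ = 1; lat ⌊1.5893/1⌋ = 1.
Subsquare (5′×2.5′, letters a–x): lon ⌊1.5697/0.0833333⌋ = 18 → s; lat ⌊0.5893/0.0416667⌋ = 14 → o.

CA11so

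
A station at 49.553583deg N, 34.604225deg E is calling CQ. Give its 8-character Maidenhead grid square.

KN79hn22

Add 180° to longitude and 90° to latitude: 214.60422, 139.55358.
Field: 214.60422/20 → 10 → K, 139.55358/10 → 13 → N; chars KN.
Square: 14.60422/2 → 7, 9.55358/1 → 9; chars 79.
Subsquare: 0.60422/0.0833333 → 7 → h, 0.55358/0.0416667 → 13 → n; chars hn.
Extended square: 0.02089/0.00833333 → 2, 0.01192/0.00416667 → 2; chars 22.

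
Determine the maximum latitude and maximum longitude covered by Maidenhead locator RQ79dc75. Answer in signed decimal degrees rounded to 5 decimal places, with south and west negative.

Field R=17, Q=16: +17·20° lon, +16·10° lat → SW at lon 160°, lat 70°.
Square 7, 9: +7·2° lon, +9·1° lat → SW at lon 174°, lat 79°.
Subsquare d=3, c=2: +3·0.0833333° lon, +2·0.0416667° lat → SW at lon 174.25°, lat 79.0833°.
Extended square 7, 5: +7·0.00833333° lon, +5·0.00416667° lat → SW at lon 174.308°, lat 79.1042°.
Cell spans 0.00833333° lon × 0.00416667° lat. NE corner is SW corner plus one full cell.
latitude 79.10833, longitude 174.31667.

79.10833, 174.31667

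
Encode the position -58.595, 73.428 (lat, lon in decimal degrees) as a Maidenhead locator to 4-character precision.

MD61

Offset from 180°W / 90°S: lon 253.43°, lat 31.41°.
Field: 253.43/20 → 12 → M, 31.41/10 → 3 → D; chars MD.
Square: 13.43/2 → 6, 1.41/1 → 1; chars 61.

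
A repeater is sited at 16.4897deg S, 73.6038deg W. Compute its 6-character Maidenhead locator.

FH33em

Shift to the Maidenhead origin (180°W, 90°S): lon 106.3962, lat 73.5103.
Field: lon ⌊106.3962/20⌋ = 5 → F; lat ⌊73.5103/10⌋ = 7 → H.
Square: lon ⌊6.3962/2⌋ = 3; lat ⌊3.5103/1⌋ = 3.
Subsquare: lon ⌊0.3962/0.0833333⌋ = 4 → e; lat ⌊0.5103/0.0416667⌋ = 12 → m.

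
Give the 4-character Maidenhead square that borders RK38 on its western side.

RK28

Longitude square 3; −1 → 2.
The latitude characters are unchanged.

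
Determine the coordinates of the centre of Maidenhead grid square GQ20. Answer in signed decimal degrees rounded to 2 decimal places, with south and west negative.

Field G=6, Q=16: +6·20° lon, +16·10° lat → SW at lon -60°, lat 70°.
Square 2, 0: +2·2° lon, +0·1° lat → SW at lon -56°, lat 70°.
Cell spans 2° lon × 1° lat. Centre is SW corner plus half of each.
latitude 70.50, longitude -55.00.

70.50, -55.00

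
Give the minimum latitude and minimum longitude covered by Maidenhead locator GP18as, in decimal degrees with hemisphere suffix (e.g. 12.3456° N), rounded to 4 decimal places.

68.7500° N, 58.0000° W

Field G=6, P=15: +6·20° lon, +15·10° lat → SW at lon -60°, lat 60°.
Square 1, 8: +1·2° lon, +8·1° lat → SW at lon -58°, lat 68°.
Subsquare a=0, s=18: +0·0.0833333° lon, +18·0.0416667° lat → SW at lon -58°, lat 68.75°.
latitude 68.7500° N, longitude 58.0000° W.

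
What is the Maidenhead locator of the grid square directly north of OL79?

Latitude square 9; +1 → 10, wraps to 0, carry into field.
Latitude field L = 11; +1 → 12 = M.
The longitude characters are unchanged.

OM70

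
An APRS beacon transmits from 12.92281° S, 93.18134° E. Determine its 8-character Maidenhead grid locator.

NH67ob18

Shift to the Maidenhead origin (180°W, 90°S): lon 273.18134, lat 77.07719.
Field (20°×10°, letters A–R): lon ⌊273.18134/20⌋ = 13 → N; lat ⌊77.07719/10⌋ = 7 → H.
Square (2°×1°, digits 0–9): lon ⌊13.18134/2⌋ = 6; lat ⌊7.07719/1⌋ = 7.
Subsquare (5′×2.5′, letters a–x): lon ⌊1.18134/0.0833333⌋ = 14 → o; lat ⌊0.07719/0.0416667⌋ = 1 → b.
Extended square (30″×15″, digits 0–9): lon ⌊0.01467/0.00833333⌋ = 1; lat ⌊0.03552/0.00416667⌋ = 8.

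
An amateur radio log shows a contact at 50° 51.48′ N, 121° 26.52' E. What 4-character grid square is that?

PO00

Add 180° to longitude and 90° to latitude: 301.44, 140.86.
Field (20°×10°, letters A–R): 301.44/20 → 15 → P, 140.86/10 → 14 → O; chars PO.
Square (2°×1°, digits 0–9): 1.44/2 → 0, 0.86/1 → 0; chars 00.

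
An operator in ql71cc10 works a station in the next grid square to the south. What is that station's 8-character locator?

Latitude extended square 0; −1 → -1, wraps to 9, carry into subsquare.
Latitude subsquare c = 2; −1 → 1 = b.
The longitude characters are unchanged.

QL71cb19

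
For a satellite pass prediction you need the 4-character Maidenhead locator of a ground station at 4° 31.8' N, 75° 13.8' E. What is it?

MJ74

Offset from 180°W / 90°S: lon 255.23°, lat 94.53°.
Field: 255.23/20 → 12 → M, 94.53/10 → 9 → J; chars MJ.
Square: 15.23/2 → 7, 4.53/1 → 4; chars 74.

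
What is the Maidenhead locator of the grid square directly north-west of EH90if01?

EH90hf92

Longitude extended square 0; −1 → -1, wraps to 9, carry into subsquare.
Longitude subsquare i = 8; −1 → 7 = h.
Latitude extended square 1; +1 → 2.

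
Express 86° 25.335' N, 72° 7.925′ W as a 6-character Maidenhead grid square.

FR36wk

Add 180° to longitude and 90° to latitude: 107.8679, 176.4223.
Field: 107.8679/20 → 5 → F, 176.4223/10 → 17 → R; chars FR.
Square: 7.8679/2 → 3, 6.4223/1 → 6; chars 36.
Subsquare: 1.8679/0.0833333 → 22 → w, 0.4223/0.0416667 → 10 → k; chars wk.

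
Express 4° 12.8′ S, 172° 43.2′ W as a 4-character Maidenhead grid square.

AI35

Add 180° to longitude and 90° to latitude: 7.28, 85.79.
Field (20°×10°, letters A–R): lon ⌊7.28/20⌋ = 0 → A; lat ⌊85.79/10⌋ = 8 → I.
Square (2°×1°, digits 0–9): lon ⌊7.28/2⌋ = 3; lat ⌊5.79/1⌋ = 5.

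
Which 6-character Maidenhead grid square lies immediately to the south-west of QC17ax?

QC07xw

Longitude subsquare a = 0; −1 → -1, wraps to 23 = x, carry into square.
Longitude square 1; −1 → 0.
Latitude subsquare x = 23; −1 → 22 = w.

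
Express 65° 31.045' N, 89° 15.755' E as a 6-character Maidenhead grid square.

Shift to the Maidenhead origin (180°W, 90°S): lon 269.2626, lat 155.5174.
Field (20°×10°, letters A–R): 269.2626/20 → 13 → N, 155.5174/10 → 15 → P; chars NP.
Square (2°×1°, digits 0–9): 9.2626/2 → 4, 5.5174/1 → 5; chars 45.
Subsquare (5′×2.5′, letters a–x): 1.2626/0.0833333 → 15 → p, 0.5174/0.0416667 → 12 → m; chars pm.

NP45pm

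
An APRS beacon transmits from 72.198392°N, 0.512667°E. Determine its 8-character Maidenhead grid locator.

Shift to the Maidenhead origin (180°W, 90°S): lon 180.51267, lat 162.19839.
Field (20°×10°, letters A–R): 180.51267/20 → 9 → J, 162.19839/10 → 16 → Q; chars JQ.
Square (2°×1°, digits 0–9): 0.51267/2 → 0, 2.19839/1 → 2; chars 02.
Subsquare (5′×2.5′, letters a–x): 0.51267/0.0833333 → 6 → g, 0.19839/0.0416667 → 4 → e; chars ge.
Extended square (30″×15″, digits 0–9): 0.01267/0.00833333 → 1, 0.03173/0.00416667 → 7; chars 17.

JQ02ge17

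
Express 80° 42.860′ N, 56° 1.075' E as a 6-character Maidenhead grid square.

Add 180° to longitude and 90° to latitude: 236.0179, 170.7143.
Field: 236.0179/20 → 11 → L, 170.7143/10 → 17 → R; chars LR.
Square: 16.0179/2 → 8, 0.7143/1 → 0; chars 80.
Subsquare: 0.0179/0.0833333 → 0 → a, 0.7143/0.0416667 → 17 → r; chars ar.

LR80ar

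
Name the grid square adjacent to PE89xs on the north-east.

PE99at

Longitude subsquare x = 23; +1 → 24, wraps to 0 = a, carry into square.
Longitude square 8; +1 → 9.
Latitude subsquare s = 18; +1 → 19 = t.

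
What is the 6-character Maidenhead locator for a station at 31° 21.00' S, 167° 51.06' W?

AF68bp

Add 180° to longitude and 90° to latitude: 12.1490, 58.6500.
Field (20°×10°, letters A–R): 12.1490/20 → 0 → A, 58.6500/10 → 5 → F; chars AF.
Square (2°×1°, digits 0–9): 12.1490/2 → 6, 8.6500/1 → 8; chars 68.
Subsquare (5′×2.5′, letters a–x): 0.1490/0.0833333 → 1 → b, 0.6500/0.0416667 → 15 → p; chars bp.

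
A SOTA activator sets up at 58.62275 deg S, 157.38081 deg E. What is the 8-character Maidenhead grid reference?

Offset from 180°W / 90°S: lon 337.38081°, lat 31.37725°.
Field: lon ⌊337.38081/20⌋ = 16 → Q; lat ⌊31.37725/10⌋ = 3 → D.
Square: lon ⌊17.38081/2⌋ = 8; lat ⌊1.37725/1⌋ = 1.
Subsquare: lon ⌊1.38081/0.0833333⌋ = 16 → q; lat ⌊0.37725/0.0416667⌋ = 9 → j.
Extended square: lon ⌊0.04748/0.00833333⌋ = 5; lat ⌊0.00225/0.00416667⌋ = 0.

QD81qj50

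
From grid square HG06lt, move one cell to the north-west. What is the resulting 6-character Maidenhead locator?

HG06ku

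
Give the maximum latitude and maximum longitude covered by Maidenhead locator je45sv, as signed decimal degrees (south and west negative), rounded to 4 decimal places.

Field J=9, E=4: +9·20° lon, +4·10° lat → SW at lon 0°, lat -50°.
Square 4, 5: +4·2° lon, +5·1° lat → SW at lon 8°, lat -45°.
Subsquare s=18, v=21: +18·0.0833333° lon, +21·0.0416667° lat → SW at lon 9.5°, lat -44.125°.
Cell spans 0.0833333° lon × 0.0416667° lat. NE corner is SW corner plus one full cell.
latitude -44.0833, longitude 9.5833.

-44.0833, 9.5833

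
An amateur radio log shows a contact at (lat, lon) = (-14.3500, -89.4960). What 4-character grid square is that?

EH55

Offset from 180°W / 90°S: lon 90.50°, lat 75.65°.
Field: lon ⌊90.50/20⌋ = 4 → E; lat ⌊75.65/10⌋ = 7 → H.
Square: lon ⌊10.50/2⌋ = 5; lat ⌊5.65/1⌋ = 5.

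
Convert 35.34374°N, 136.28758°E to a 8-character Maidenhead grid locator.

PM85di42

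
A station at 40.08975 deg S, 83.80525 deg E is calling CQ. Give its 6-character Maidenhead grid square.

NE19vv

Add 180° to longitude and 90° to latitude: 263.8053, 49.9102.
Field: lon ⌊263.8053/20⌋ = 13 → N; lat ⌊49.9102/10⌋ = 4 → E.
Square: lon ⌊3.8053/2⌋ = 1; lat ⌊9.9102/1⌋ = 9.
Subsquare: lon ⌊1.8053/0.0833333⌋ = 21 → v; lat ⌊0.9102/0.0416667⌋ = 21 → v.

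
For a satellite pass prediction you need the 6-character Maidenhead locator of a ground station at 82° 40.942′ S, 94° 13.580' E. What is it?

Offset from 180°W / 90°S: lon 274.2263°, lat 7.3176°.
Field: 274.2263/20 → 13 → N, 7.3176/10 → 0 → A; chars NA.
Square: 14.2263/2 → 7, 7.3176/1 → 7; chars 77.
Subsquare: 0.2263/0.0833333 → 2 → c, 0.3176/0.0416667 → 7 → h; chars ch.

NA77ch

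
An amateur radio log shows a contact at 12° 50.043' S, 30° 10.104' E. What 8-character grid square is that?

KH57cd09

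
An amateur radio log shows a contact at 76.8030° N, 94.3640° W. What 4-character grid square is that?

Shift to the Maidenhead origin (180°W, 90°S): lon 85.64, lat 166.80.
Field: 85.64/20 → 4 → E, 166.80/10 → 16 → Q; chars EQ.
Square: 5.64/2 → 2, 6.80/1 → 6; chars 26.

EQ26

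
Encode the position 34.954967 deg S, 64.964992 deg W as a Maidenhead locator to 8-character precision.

FF75mb40

Add 180° to longitude and 90° to latitude: 115.03501, 55.04503.
Field: lon ⌊115.03501/20⌋ = 5 → F; lat ⌊55.04503/10⌋ = 5 → F.
Square: lon ⌊15.03501/2⌋ = 7; lat ⌊5.04503/1⌋ = 5.
Subsquare: lon ⌊1.03501/0.0833333⌋ = 12 → m; lat ⌊0.04503/0.0416667⌋ = 1 → b.
Extended square: lon ⌊0.03501/0.00833333⌋ = 4; lat ⌊0.00337/0.00416667⌋ = 0.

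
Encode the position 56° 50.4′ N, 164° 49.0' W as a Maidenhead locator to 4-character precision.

Shift to the Maidenhead origin (180°W, 90°S): lon 15.18, lat 146.84.
Field (20°×10°, letters A–R): 15.18/20 → 0 → A, 146.84/10 → 14 → O; chars AO.
Square (2°×1°, digits 0–9): 15.18/2 → 7, 6.84/1 → 6; chars 76.

AO76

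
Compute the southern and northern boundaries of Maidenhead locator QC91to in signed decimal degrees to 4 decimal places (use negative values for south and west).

-68.4167, -68.3750

Field Q=16, C=2: +16·20° lon, +2·10° lat → SW at lon 140°, lat -70°.
Square 9, 1: +9·2° lon, +1·1° lat → SW at lon 158°, lat -69°.
Subsquare t=19, o=14: +19·0.0833333° lon, +14·0.0416667° lat → SW at lon 159.583°, lat -68.4167°.
Cell spans 0.0833333° lon × 0.0416667° lat.
south -68.4167, north -68.3750.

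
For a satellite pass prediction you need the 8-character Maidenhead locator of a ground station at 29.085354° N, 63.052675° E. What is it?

Add 180° to longitude and 90° to latitude: 243.05267, 119.08535.
Field: lon ⌊243.05267/20⌋ = 12 → M; lat ⌊119.08535/10⌋ = 11 → L.
Square: lon ⌊3.05267/2⌋ = 1; lat ⌊9.08535/1⌋ = 9.
Subsquare: lon ⌊1.05267/0.0833333⌋ = 12 → m; lat ⌊0.08535/0.0416667⌋ = 2 → c.
Extended square: lon ⌊0.05267/0.00833333⌋ = 6; lat ⌊0.00202/0.00416667⌋ = 0.

ML19mc60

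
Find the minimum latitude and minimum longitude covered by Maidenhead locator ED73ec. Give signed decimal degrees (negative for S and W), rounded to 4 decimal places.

-56.9167, -85.6667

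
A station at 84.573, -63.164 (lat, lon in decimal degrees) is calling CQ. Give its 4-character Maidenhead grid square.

FR84

Shift to the Maidenhead origin (180°W, 90°S): lon 116.84, lat 174.57.
Field (20°×10°, letters A–R): 116.84/20 → 5 → F, 174.57/10 → 17 → R; chars FR.
Square (2°×1°, digits 0–9): 16.84/2 → 8, 4.57/1 → 4; chars 84.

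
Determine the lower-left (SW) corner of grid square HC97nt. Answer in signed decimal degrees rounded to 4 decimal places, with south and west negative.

Field H=7, C=2: +7·20° lon, +2·10° lat → SW at lon -40°, lat -70°.
Square 9, 7: +9·2° lon, +7·1° lat → SW at lon -22°, lat -63°.
Subsquare n=13, t=19: +13·0.0833333° lon, +19·0.0416667° lat → SW at lon -20.9167°, lat -62.2083°.
latitude -62.2083, longitude -20.9167.

-62.2083, -20.9167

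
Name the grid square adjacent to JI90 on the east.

KI00

Longitude square 9; +1 → 10, wraps to 0, carry into field.
Longitude field J = 9; +1 → 10 = K.
The latitude characters are unchanged.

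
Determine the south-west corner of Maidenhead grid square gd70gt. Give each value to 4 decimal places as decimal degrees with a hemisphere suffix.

59.2083° S, 45.5000° W

Field G=6, D=3: +6·20° lon, +3·10° lat → SW at lon -60°, lat -60°.
Square 7, 0: +7·2° lon, +0·1° lat → SW at lon -46°, lat -60°.
Subsquare g=6, t=19: +6·0.0833333° lon, +19·0.0416667° lat → SW at lon -45.5°, lat -59.2083°.
latitude 59.2083° S, longitude 45.5000° W.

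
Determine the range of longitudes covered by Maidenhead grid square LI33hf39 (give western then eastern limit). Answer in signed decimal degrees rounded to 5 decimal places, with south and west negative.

46.60833, 46.61667

Field L=11, I=8: +11·20° lon, +8·10° lat → SW at lon 40°, lat -10°.
Square 3, 3: +3·2° lon, +3·1° lat → SW at lon 46°, lat -7°.
Subsquare h=7, f=5: +7·0.0833333° lon, +5·0.0416667° lat → SW at lon 46.5833°, lat -6.79167°.
Extended square 3, 9: +3·0.00833333° lon, +9·0.00416667° lat → SW at lon 46.6083°, lat -6.75417°.
Cell spans 0.00833333° lon × 0.00416667° lat.
west 46.60833, east 46.61667.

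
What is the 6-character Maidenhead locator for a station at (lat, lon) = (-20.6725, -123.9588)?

Add 180° to longitude and 90° to latitude: 56.0412, 69.3275.
Field (20°×10°, letters A–R): 56.0412/20 → 2 → C, 69.3275/10 → 6 → G; chars CG.
Square (2°×1°, digits 0–9): 16.0412/2 → 8, 9.3275/1 → 9; chars 89.
Subsquare (5′×2.5′, letters a–x): 0.0412/0.0833333 → 0 → a, 0.3275/0.0416667 → 7 → h; chars ah.

CG89ah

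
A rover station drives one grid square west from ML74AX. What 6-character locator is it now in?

ML64xx

Longitude subsquare a = 0; −1 → -1, wraps to 23 = x, carry into square.
Longitude square 7; −1 → 6.
The latitude characters are unchanged.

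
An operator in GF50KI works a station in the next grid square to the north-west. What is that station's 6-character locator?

GF50jj

Longitude subsquare k = 10; −1 → 9 = j.
Latitude subsquare i = 8; +1 → 9 = j.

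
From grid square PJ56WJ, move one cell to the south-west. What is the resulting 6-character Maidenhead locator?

Longitude subsquare w = 22; −1 → 21 = v.
Latitude subsquare j = 9; −1 → 8 = i.

PJ56vi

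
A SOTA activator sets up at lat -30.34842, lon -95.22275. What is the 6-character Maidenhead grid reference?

Offset from 180°W / 90°S: lon 84.7772°, lat 59.6516°.
Field (20°×10°, letters A–R): lon ⌊84.7772/20⌋ = 4 → E; lat ⌊59.6516/10⌋ = 5 → F.
Square (2°×1°, digits 0–9): lon ⌊4.7772/2⌋ = 2; lat ⌊9.6516/1⌋ = 9.
Subsquare (5′×2.5′, letters a–x): lon ⌊0.7772/0.0833333⌋ = 9 → j; lat ⌊0.6516/0.0416667⌋ = 15 → p.

EF29jp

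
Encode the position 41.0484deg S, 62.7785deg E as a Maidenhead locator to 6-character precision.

ME18jw

Add 180° to longitude and 90° to latitude: 242.7785, 48.9516.
Field: 242.7785/20 → 12 → M, 48.9516/10 → 4 → E; chars ME.
Square: 2.7785/2 → 1, 8.9516/1 → 8; chars 18.
Subsquare: 0.7785/0.0833333 → 9 → j, 0.9516/0.0416667 → 22 → w; chars jw.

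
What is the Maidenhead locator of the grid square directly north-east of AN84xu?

Longitude subsquare x = 23; +1 → 24, wraps to 0 = a, carry into square.
Longitude square 8; +1 → 9.
Latitude subsquare u = 20; +1 → 21 = v.

AN94av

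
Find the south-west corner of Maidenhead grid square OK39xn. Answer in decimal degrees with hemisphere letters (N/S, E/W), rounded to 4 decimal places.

Field O=14, K=10: +14·20° lon, +10·10° lat → SW at lon 100°, lat 10°.
Square 3, 9: +3·2° lon, +9·1° lat → SW at lon 106°, lat 19°.
Subsquare x=23, n=13: +23·0.0833333° lon, +13·0.0416667° lat → SW at lon 107.917°, lat 19.5417°.
latitude 19.5417° N, longitude 107.9167° E.

19.5417° N, 107.9167° E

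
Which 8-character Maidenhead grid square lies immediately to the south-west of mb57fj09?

MB57ej98

Longitude extended square 0; −1 → -1, wraps to 9, carry into subsquare.
Longitude subsquare f = 5; −1 → 4 = e.
Latitude extended square 9; −1 → 8.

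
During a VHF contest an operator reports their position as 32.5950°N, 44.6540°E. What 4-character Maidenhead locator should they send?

LM22

Shift to the Maidenhead origin (180°W, 90°S): lon 224.65, lat 122.59.
Field (20°×10°, letters A–R): lon ⌊224.65/20⌋ = 11 → L; lat ⌊122.59/10⌋ = 12 → M.
Square (2°×1°, digits 0–9): lon ⌊4.65/2⌋ = 2; lat ⌊2.59/1⌋ = 2.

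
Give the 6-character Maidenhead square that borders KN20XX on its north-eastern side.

Longitude subsquare x = 23; +1 → 24, wraps to 0 = a, carry into square.
Longitude square 2; +1 → 3.
Latitude subsquare x = 23; +1 → 24, wraps to 0 = a, carry into square.
Latitude square 0; +1 → 1.

KN31aa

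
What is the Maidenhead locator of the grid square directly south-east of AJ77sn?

Longitude subsquare s = 18; +1 → 19 = t.
Latitude subsquare n = 13; −1 → 12 = m.

AJ77tm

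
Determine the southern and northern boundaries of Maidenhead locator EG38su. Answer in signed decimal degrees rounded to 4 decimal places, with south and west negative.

-21.1667, -21.1250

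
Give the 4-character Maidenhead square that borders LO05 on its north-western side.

KO96

Longitude square 0; −1 → -1, wraps to 9, carry into field.
Longitude field L = 11; −1 → 10 = K.
Latitude square 5; +1 → 6.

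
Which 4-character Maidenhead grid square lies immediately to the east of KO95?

LO05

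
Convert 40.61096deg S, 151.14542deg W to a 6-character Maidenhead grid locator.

BE49kj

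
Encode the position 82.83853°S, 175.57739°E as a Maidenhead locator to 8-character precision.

Add 180° to longitude and 90° to latitude: 355.57739, 7.16147.
Field: 355.57739/20 → 17 → R, 7.16147/10 → 0 → A; chars RA.
Square: 15.57739/2 → 7, 7.16147/1 → 7; chars 77.
Subsquare: 1.57739/0.0833333 → 18 → s, 0.16147/0.0416667 → 3 → d; chars sd.
Extended square: 0.07739/0.00833333 → 9, 0.03647/0.00416667 → 8; chars 98.

RA77sd98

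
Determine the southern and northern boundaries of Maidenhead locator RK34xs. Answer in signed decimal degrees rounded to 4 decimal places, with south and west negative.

14.7500, 14.7917

Field R=17, K=10: +17·20° lon, +10·10° lat → SW at lon 160°, lat 10°.
Square 3, 4: +3·2° lon, +4·1° lat → SW at lon 166°, lat 14°.
Subsquare x=23, s=18: +23·0.0833333° lon, +18·0.0416667° lat → SW at lon 167.917°, lat 14.75°.
Cell spans 0.0833333° lon × 0.0416667° lat.
south 14.7500, north 14.7917.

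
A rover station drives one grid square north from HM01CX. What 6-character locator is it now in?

HM02ca

Latitude subsquare x = 23; +1 → 24, wraps to 0 = a, carry into square.
Latitude square 1; +1 → 2.
The longitude characters are unchanged.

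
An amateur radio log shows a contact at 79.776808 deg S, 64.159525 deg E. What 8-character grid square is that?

Add 180° to longitude and 90° to latitude: 244.15953, 10.22319.
Field: 244.15953/20 → 12 → M, 10.22319/10 → 1 → B; chars MB.
Square: 4.15953/2 → 2, 0.22319/1 → 0; chars 20.
Subsquare: 0.15953/0.0833333 → 1 → b, 0.22319/0.0416667 → 5 → f; chars bf.
Extended square: 0.07619/0.00833333 → 9, 0.01486/0.00416667 → 3; chars 93.

MB20bf93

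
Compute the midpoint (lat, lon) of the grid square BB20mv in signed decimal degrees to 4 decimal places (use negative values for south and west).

-79.1042, -154.9583

Field B=1, B=1: +1·20° lon, +1·10° lat → SW at lon -160°, lat -80°.
Square 2, 0: +2·2° lon, +0·1° lat → SW at lon -156°, lat -80°.
Subsquare m=12, v=21: +12·0.0833333° lon, +21·0.0416667° lat → SW at lon -155°, lat -79.125°.
Cell spans 0.0833333° lon × 0.0416667° lat. Centre is SW corner plus half of each.
latitude -79.1042, longitude -154.9583.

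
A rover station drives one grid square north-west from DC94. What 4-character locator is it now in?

DC85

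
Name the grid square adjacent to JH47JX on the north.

JH48ja

Latitude subsquare x = 23; +1 → 24, wraps to 0 = a, carry into square.
Latitude square 7; +1 → 8.
The longitude characters are unchanged.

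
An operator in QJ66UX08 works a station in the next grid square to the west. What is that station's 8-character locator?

QJ66tx98

Longitude extended square 0; −1 → -1, wraps to 9, carry into subsquare.
Longitude subsquare u = 20; −1 → 19 = t.
The latitude characters are unchanged.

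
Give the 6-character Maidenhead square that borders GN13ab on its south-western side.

Longitude subsquare a = 0; −1 → -1, wraps to 23 = x, carry into square.
Longitude square 1; −1 → 0.
Latitude subsquare b = 1; −1 → 0 = a.

GN03xa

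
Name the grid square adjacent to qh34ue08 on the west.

QH34te98

Longitude extended square 0; −1 → -1, wraps to 9, carry into subsquare.
Longitude subsquare u = 20; −1 → 19 = t.
The latitude characters are unchanged.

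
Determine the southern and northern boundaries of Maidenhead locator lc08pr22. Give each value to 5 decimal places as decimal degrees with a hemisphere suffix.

61.28333° S, 61.27917° S

Field L=11, C=2: +11·20° lon, +2·10° lat → SW at lon 40°, lat -70°.
Square 0, 8: +0·2° lon, +8·1° lat → SW at lon 40°, lat -62°.
Subsquare p=15, r=17: +15·0.0833333° lon, +17·0.0416667° lat → SW at lon 41.25°, lat -61.2917°.
Extended square 2, 2: +2·0.00833333° lon, +2·0.00416667° lat → SW at lon 41.2667°, lat -61.2833°.
Cell spans 0.00833333° lon × 0.00416667° lat.
south 61.28333° S, north 61.27917° S.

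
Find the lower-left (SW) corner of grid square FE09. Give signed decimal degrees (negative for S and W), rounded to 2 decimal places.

-41.00, -80.00

Field F=5, E=4: +5·20° lon, +4·10° lat → SW at lon -80°, lat -50°.
Square 0, 9: +0·2° lon, +9·1° lat → SW at lon -80°, lat -41°.
latitude -41.00, longitude -80.00.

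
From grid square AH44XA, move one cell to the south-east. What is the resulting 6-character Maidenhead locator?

Longitude subsquare x = 23; +1 → 24, wraps to 0 = a, carry into square.
Longitude square 4; +1 → 5.
Latitude subsquare a = 0; −1 → -1, wraps to 23 = x, carry into square.
Latitude square 4; −1 → 3.

AH53ax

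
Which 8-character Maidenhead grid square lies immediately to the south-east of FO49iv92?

FO49jv01

Longitude extended square 9; +1 → 10, wraps to 0, carry into subsquare.
Longitude subsquare i = 8; +1 → 9 = j.
Latitude extended square 2; −1 → 1.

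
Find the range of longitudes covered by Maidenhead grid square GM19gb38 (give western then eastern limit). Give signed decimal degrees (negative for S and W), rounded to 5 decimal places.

Field G=6, M=12: +6·20° lon, +12·10° lat → SW at lon -60°, lat 30°.
Square 1, 9: +1·2° lon, +9·1° lat → SW at lon -58°, lat 39°.
Subsquare g=6, b=1: +6·0.0833333° lon, +1·0.0416667° lat → SW at lon -57.5°, lat 39.0417°.
Extended square 3, 8: +3·0.00833333° lon, +8·0.00416667° lat → SW at lon -57.475°, lat 39.075°.
Cell spans 0.00833333° lon × 0.00416667° lat.
west -57.47500, east -57.46667.

-57.47500, -57.46667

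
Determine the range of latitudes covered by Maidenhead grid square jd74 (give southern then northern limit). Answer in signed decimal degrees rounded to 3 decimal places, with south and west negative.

-56.000, -55.000

Field J=9, D=3: +9·20° lon, +3·10° lat → SW at lon 0°, lat -60°.
Square 7, 4: +7·2° lon, +4·1° lat → SW at lon 14°, lat -56°.
Cell spans 2° lon × 1° lat.
south -56.000, north -55.000.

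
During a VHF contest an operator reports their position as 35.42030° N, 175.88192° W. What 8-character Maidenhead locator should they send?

AM25bk40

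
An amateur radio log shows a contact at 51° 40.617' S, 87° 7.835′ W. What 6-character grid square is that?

Add 180° to longitude and 90° to latitude: 92.8694, 38.3231.
Field: 92.8694/20 → 4 → E, 38.3231/10 → 3 → D; chars ED.
Square: 12.8694/2 → 6, 8.3231/1 → 8; chars 68.
Subsquare: 0.8694/0.0833333 → 10 → k, 0.3231/0.0416667 → 7 → h; chars kh.

ED68kh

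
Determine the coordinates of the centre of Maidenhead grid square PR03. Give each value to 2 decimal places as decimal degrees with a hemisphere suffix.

83.50° N, 121.00° E

Field P=15, R=17: +15·20° lon, +17·10° lat → SW at lon 120°, lat 80°.
Square 0, 3: +0·2° lon, +3·1° lat → SW at lon 120°, lat 83°.
Cell spans 2° lon × 1° lat. Centre is SW corner plus half of each.
latitude 83.50° N, longitude 121.00° E.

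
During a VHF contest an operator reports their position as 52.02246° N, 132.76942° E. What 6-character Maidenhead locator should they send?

PO62ja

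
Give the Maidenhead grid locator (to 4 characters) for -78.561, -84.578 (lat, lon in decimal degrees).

Add 180° to longitude and 90° to latitude: 95.42, 11.44.
Field (20°×10°, letters A–R): 95.42/20 → 4 → E, 11.44/10 → 1 → B; chars EB.
Square (2°×1°, digits 0–9): 15.42/2 → 7, 1.44/1 → 1; chars 71.

EB71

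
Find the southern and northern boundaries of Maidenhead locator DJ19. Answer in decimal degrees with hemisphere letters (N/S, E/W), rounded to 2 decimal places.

9.00° N, 10.00° N

Field D=3, J=9: +3·20° lon, +9·10° lat → SW at lon -120°, lat 0°.
Square 1, 9: +1·2° lon, +9·1° lat → SW at lon -118°, lat 9°.
Cell spans 2° lon × 1° lat.
south 9.00° N, north 10.00° N.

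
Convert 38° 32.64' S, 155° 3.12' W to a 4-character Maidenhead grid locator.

Add 180° to longitude and 90° to latitude: 24.95, 51.46.
Field: 24.95/20 → 1 → B, 51.46/10 → 5 → F; chars BF.
Square: 4.95/2 → 2, 1.46/1 → 1; chars 21.

BF21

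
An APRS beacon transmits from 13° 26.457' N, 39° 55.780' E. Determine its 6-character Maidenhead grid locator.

KK93xk

Offset from 180°W / 90°S: lon 219.9297°, lat 103.4410°.
Field: lon ⌊219.9297/20⌋ = 10 → K; lat ⌊103.4410/10⌋ = 10 → K.
Square: lon ⌊19.9297/2⌋ = 9; lat ⌊3.4410/1⌋ = 3.
Subsquare: lon ⌊1.9297/0.0833333⌋ = 23 → x; lat ⌊0.4410/0.0416667⌋ = 10 → k.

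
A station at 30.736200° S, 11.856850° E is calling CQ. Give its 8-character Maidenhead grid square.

JF59wg23

Offset from 180°W / 90°S: lon 191.85685°, lat 59.26380°.
Field: lon ⌊191.85685/20⌋ = 9 → J; lat ⌊59.26380/10⌋ = 5 → F.
Square: lon ⌊11.85685/2⌋ = 5; lat ⌊9.26380/1⌋ = 9.
Subsquare: lon ⌊1.85685/0.0833333⌋ = 22 → w; lat ⌊0.26380/0.0416667⌋ = 6 → g.
Extended square: lon ⌊0.02352/0.00833333⌋ = 2; lat ⌊0.01380/0.00416667⌋ = 3.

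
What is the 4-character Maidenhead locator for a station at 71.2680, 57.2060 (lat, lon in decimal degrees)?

LQ81

Shift to the Maidenhead origin (180°W, 90°S): lon 237.21, lat 161.27.
Field (20°×10°, letters A–R): 237.21/20 → 11 → L, 161.27/10 → 16 → Q; chars LQ.
Square (2°×1°, digits 0–9): 17.21/2 → 8, 1.27/1 → 1; chars 81.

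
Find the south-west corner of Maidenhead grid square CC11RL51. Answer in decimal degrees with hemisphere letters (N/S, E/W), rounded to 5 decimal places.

68.53750° S, 136.54167° W

Field C=2, C=2: +2·20° lon, +2·10° lat → SW at lon -140°, lat -70°.
Square 1, 1: +1·2° lon, +1·1° lat → SW at lon -138°, lat -69°.
Subsquare r=17, l=11: +17·0.0833333° lon, +11·0.0416667° lat → SW at lon -136.583°, lat -68.5417°.
Extended square 5, 1: +5·0.00833333° lon, +1·0.00416667° lat → SW at lon -136.542°, lat -68.5375°.
latitude 68.53750° S, longitude 136.54167° W.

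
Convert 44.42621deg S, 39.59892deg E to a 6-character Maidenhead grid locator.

KE95tn

Add 180° to longitude and 90° to latitude: 219.5989, 45.5738.
Field: lon ⌊219.5989/20⌋ = 10 → K; lat ⌊45.5738/10⌋ = 4 → E.
Square: lon ⌊19.5989/2⌋ = 9; lat ⌊5.5738/1⌋ = 5.
Subsquare: lon ⌊1.5989/0.0833333⌋ = 19 → t; lat ⌊0.5738/0.0416667⌋ = 13 → n.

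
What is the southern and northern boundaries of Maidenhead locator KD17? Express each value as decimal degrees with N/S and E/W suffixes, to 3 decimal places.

Field K=10, D=3: +10·20° lon, +3·10° lat → SW at lon 20°, lat -60°.
Square 1, 7: +1·2° lon, +7·1° lat → SW at lon 22°, lat -53°.
Cell spans 2° lon × 1° lat.
south 53.000° S, north 52.000° S.

53.000° S, 52.000° S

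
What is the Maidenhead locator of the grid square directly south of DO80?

Latitude square 0; −1 → -1, wraps to 9, carry into field.
Latitude field O = 14; −1 → 13 = N.
The longitude characters are unchanged.

DN89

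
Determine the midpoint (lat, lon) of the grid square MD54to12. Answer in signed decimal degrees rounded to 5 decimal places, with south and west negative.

-55.40625, 71.59583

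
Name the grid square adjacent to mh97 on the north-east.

Longitude square 9; +1 → 10, wraps to 0, carry into field.
Longitude field M = 12; +1 → 13 = N.
Latitude square 7; +1 → 8.

NH08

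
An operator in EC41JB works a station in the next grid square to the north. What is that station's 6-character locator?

EC41jc

Latitude subsquare b = 1; +1 → 2 = c.
The longitude characters are unchanged.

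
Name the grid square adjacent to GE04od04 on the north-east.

Longitude extended square 0; +1 → 1.
Latitude extended square 4; +1 → 5.

GE04od15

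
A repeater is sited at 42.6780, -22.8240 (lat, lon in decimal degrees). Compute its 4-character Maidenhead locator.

Shift to the Maidenhead origin (180°W, 90°S): lon 157.18, lat 132.68.
Field (20°×10°, letters A–R): lon ⌊157.18/20⌋ = 7 → H; lat ⌊132.68/10⌋ = 13 → N.
Square (2°×1°, digits 0–9): lon ⌊17.18/2⌋ = 8; lat ⌊2.68/1⌋ = 2.

HN82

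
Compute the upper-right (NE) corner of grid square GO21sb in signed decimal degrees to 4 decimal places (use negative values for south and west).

Field G=6, O=14: +6·20° lon, +14·10° lat → SW at lon -60°, lat 50°.
Square 2, 1: +2·2° lon, +1·1° lat → SW at lon -56°, lat 51°.
Subsquare s=18, b=1: +18·0.0833333° lon, +1·0.0416667° lat → SW at lon -54.5°, lat 51.0417°.
Cell spans 0.0833333° lon × 0.0416667° lat. NE corner is SW corner plus one full cell.
latitude 51.0833, longitude -54.4167.

51.0833, -54.4167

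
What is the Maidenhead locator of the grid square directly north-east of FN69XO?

Longitude subsquare x = 23; +1 → 24, wraps to 0 = a, carry into square.
Longitude square 6; +1 → 7.
Latitude subsquare o = 14; +1 → 15 = p.

FN79ap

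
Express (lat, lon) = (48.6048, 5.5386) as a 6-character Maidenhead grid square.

JN28so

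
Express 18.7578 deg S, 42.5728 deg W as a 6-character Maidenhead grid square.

GH81rf

Shift to the Maidenhead origin (180°W, 90°S): lon 137.4272, lat 71.2422.
Field: lon ⌊137.4272/20⌋ = 6 → G; lat ⌊71.2422/10⌋ = 7 → H.
Square: lon ⌊17.4272/2⌋ = 8; lat ⌊1.2422/1⌋ = 1.
Subsquare: lon ⌊1.4272/0.0833333⌋ = 17 → r; lat ⌊0.2422/0.0416667⌋ = 5 → f.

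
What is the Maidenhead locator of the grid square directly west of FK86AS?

FK76xs

Longitude subsquare a = 0; −1 → -1, wraps to 23 = x, carry into square.
Longitude square 8; −1 → 7.
The latitude characters are unchanged.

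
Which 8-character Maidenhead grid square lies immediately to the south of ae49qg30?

AE49qf39

Latitude extended square 0; −1 → -1, wraps to 9, carry into subsquare.
Latitude subsquare g = 6; −1 → 5 = f.
The longitude characters are unchanged.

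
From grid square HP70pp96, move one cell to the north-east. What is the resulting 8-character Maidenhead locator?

HP70qp07

Longitude extended square 9; +1 → 10, wraps to 0, carry into subsquare.
Longitude subsquare p = 15; +1 → 16 = q.
Latitude extended square 6; +1 → 7.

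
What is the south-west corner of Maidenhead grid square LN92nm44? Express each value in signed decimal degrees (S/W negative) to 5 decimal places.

Field L=11, N=13: +11·20° lon, +13·10° lat → SW at lon 40°, lat 40°.
Square 9, 2: +9·2° lon, +2·1° lat → SW at lon 58°, lat 42°.
Subsquare n=13, m=12: +13·0.0833333° lon, +12·0.0416667° lat → SW at lon 59.0833°, lat 42.5°.
Extended square 4, 4: +4·0.00833333° lon, +4·0.00416667° lat → SW at lon 59.1167°, lat 42.5167°.
latitude 42.51667, longitude 59.11667.

42.51667, 59.11667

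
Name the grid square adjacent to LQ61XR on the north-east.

LQ71as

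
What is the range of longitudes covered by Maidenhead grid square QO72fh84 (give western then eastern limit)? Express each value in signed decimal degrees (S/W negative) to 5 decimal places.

154.48333, 154.49167

Field Q=16, O=14: +16·20° lon, +14·10° lat → SW at lon 140°, lat 50°.
Square 7, 2: +7·2° lon, +2·1° lat → SW at lon 154°, lat 52°.
Subsquare f=5, h=7: +5·0.0833333° lon, +7·0.0416667° lat → SW at lon 154.417°, lat 52.2917°.
Extended square 8, 4: +8·0.00833333° lon, +4·0.00416667° lat → SW at lon 154.483°, lat 52.3083°.
Cell spans 0.00833333° lon × 0.00416667° lat.
west 154.48333, east 154.49167.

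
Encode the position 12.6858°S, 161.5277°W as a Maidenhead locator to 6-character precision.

Offset from 180°W / 90°S: lon 18.4723°, lat 77.3142°.
Field: 18.4723/20 → 0 → A, 77.3142/10 → 7 → H; chars AH.
Square: 18.4723/2 → 9, 7.3142/1 → 7; chars 97.
Subsquare: 0.4723/0.0833333 → 5 → f, 0.3142/0.0416667 → 7 → h; chars fh.

AH97fh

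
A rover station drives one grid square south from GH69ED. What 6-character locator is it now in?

Latitude subsquare d = 3; −1 → 2 = c.
The longitude characters are unchanged.

GH69ec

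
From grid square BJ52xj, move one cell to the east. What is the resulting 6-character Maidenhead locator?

Longitude subsquare x = 23; +1 → 24, wraps to 0 = a, carry into square.
Longitude square 5; +1 → 6.
The latitude characters are unchanged.

BJ62aj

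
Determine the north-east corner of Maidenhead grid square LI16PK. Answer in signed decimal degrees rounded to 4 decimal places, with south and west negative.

Field L=11, I=8: +11·20° lon, +8·10° lat → SW at lon 40°, lat -10°.
Square 1, 6: +1·2° lon, +6·1° lat → SW at lon 42°, lat -4°.
Subsquare p=15, k=10: +15·0.0833333° lon, +10·0.0416667° lat → SW at lon 43.25°, lat -3.58333°.
Cell spans 0.0833333° lon × 0.0416667° lat. NE corner is SW corner plus one full cell.
latitude -3.5417, longitude 43.3333.

-3.5417, 43.3333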